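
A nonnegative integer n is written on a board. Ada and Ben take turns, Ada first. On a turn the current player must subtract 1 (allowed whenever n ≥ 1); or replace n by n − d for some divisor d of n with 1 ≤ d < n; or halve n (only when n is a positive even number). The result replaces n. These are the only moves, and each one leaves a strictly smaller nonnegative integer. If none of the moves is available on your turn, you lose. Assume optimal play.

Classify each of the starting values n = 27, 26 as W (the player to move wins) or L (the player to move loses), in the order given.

Work bottom-up. With no move the player to move loses. Otherwise the position is W if at least one move leads to an L position for the opponent, and L if every move leads to a W.
n=0: no move → L
n=1: W (go to 0, an L position)
n=2: L (sole option 1(W) is W)
n=3: W (go to 2, an L position)
n=4: W (go to 2, an L position)
n=5: L (sole option 4(W) is W)
n=6: W (go to 5, an L position)
n=7: L (sole option 6(W) is W)
n=8: W (go to 7, an L position)
n=9: L (options 6(W), 8(W) are all W)
n=10: W (go to 5, an L position)
n=11: L (sole option 10(W) is W)
n=12: W (go to 9, an L position)
n=13: L (sole option 12(W) is W)
n=14: W (go to 7, an L position)
n=15: L (options 10(W), 12(W), 14(W) are all W)
n=16: W (go to 15, an L position)
n=17: L (sole option 16(W) is W)
n=18: W (go to 9, an L position)
n=19: L (sole option 18(W) is W)
n=20: W (go to 15, an L position)
n=21: L (options 14(W), 18(W), 20(W) are all W)
n=22: W (go to 11, an L position)
n=23: L (sole option 22(W) is W)
n=24: W (go to 21, an L position)
n=25: L (options 20(W), 24(W) are all W)
n=26: W (go to 13, an L position)
n=27: L (options 18(W), 24(W), 26(W) are all W)

27: L, 26: W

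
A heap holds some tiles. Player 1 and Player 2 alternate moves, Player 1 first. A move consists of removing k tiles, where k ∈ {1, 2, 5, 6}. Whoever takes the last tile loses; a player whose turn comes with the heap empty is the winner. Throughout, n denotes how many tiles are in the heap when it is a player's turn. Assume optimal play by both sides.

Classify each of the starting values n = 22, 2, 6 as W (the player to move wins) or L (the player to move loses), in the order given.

22: L, 2: W, 6: W

Classify positions by backward induction: terminal positions (no move available) are W. From any other position, the mover wins iff some move reaches an L.
n=0: no move; the opponent has just taken the last tile and therefore loses → W
n=1: L (sole option 0(W) is W)
n=2: W (go to 1, an L position)
n=3: W (go to 1, an L position)
n=4: L (options 3(W), 2(W) are all W)
n=5: W (go to 4, an L position)
n=6: W (go to 4, an L position)
n=7: W (go to 1, an L position)
n=8: L (options 7(W), 6(W), 3(W), 2(W) are all W)
n=9: W (go to 8, an L position)
n=10: W (go to 8, an L position)
n=11: L (options 10(W), 9(W), 6(W), 5(W) are all W)
n=12: W (go to 11, an L position)
n=13: W (go to 11, an L position)
n=14: W (go to 8, an L position)
n=15: L (options 14(W), 13(W), 10(W), 9(W) are all W)
n=16: W (go to 15, an L position)
n=17: W (go to 15, an L position)
n=18: L (options 17(W), 16(W), 13(W), 12(W) are all W)
n=19: W (go to 18, an L position)
n=20: W (go to 18, an L position)
n=21: W (go to 15, an L position)
n=22: L (options 21(W), 20(W), 17(W), 16(W) are all W)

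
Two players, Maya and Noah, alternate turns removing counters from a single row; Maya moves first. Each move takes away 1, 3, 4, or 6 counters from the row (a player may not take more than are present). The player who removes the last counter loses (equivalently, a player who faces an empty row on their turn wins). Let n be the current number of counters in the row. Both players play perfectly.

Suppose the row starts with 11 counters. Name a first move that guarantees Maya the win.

Positions with no move are W. A position that does have a move is losing for the player to move precisely when every available move leads to a winning position for the opponent. Fill in the labels:
n=0: no move; the opponent has just taken the last counter and therefore loses → W
n=1: the only move is to 0(W), a W ⇒ L
n=2: can move to 1, which is L ⇒ W
n=3: moves to 2(W), 0(W); every one is W ⇒ L
n=4: can move to 3, which is L ⇒ W
n=5: can move to 1, which is L ⇒ W
n=6: can move to 3, which is L ⇒ W
n=7: can move to 3, which is L ⇒ W
n=8: moves to 7(W), 5(W), 4(W), 2(W); every one is W ⇒ L
n=9: can move to 8, which is L ⇒ W
n=10: moves to 9(W), 7(W), 6(W), 4(W); every one is W ⇒ L
n=11: can move to 10, which is L ⇒ W
From 11, the L positions reachable in one move are: 10, 8. Any move reaching one of these is winning.

Remove 1, leaving 10.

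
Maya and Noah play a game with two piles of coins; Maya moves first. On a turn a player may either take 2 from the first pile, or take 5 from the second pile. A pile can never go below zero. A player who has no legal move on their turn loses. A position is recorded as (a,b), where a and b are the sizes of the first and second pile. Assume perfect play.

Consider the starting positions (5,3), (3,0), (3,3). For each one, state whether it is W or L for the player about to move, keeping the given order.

(5,3): L, (3,0): W, (3,3): W

Positions with no move are L. A position that does have a move is losing for the player to move precisely when every available move leads to a winning position for the opponent. Fill in the labels:
No move ever increases a pile, so every position that can arise here has a ≤ 5 and b ≤ 3; it is enough to label the cells with 0 ≤ a ≤ 5 and 0 ≤ b ≤ 3.
Every move lowers a or b (never raises either), so fill the grid row by row in increasing a, and left to right within a row: each cell's successors are then already labelled.
      b=0  b=1  b=2  b=3
a=0:    L    L    L    L
a=1:    L    L    L    L
a=2:    W    W    W    W
a=3:    W    W    W    W
a=4:    L    L    L    L
a=5:    L    L    L    L
Cells with no legal move (terminal, hence L): (0,0), (0,1), (0,2), (0,3), (1,0), (1,1), (1,2), (1,3).
The remaining L cells, each justified by listing all of its moves:
(4,0): the only move is to (2,0)(W), a W ⇒ L
(4,1): the only move is to (2,1)(W), a W ⇒ L
(4,2): the only move is to (2,2)(W), a W ⇒ L
(4,3): the only move is to (2,3)(W), a W ⇒ L
(5,0): the only move is to (3,0)(W), a W ⇒ L
(5,1): the only move is to (3,1)(W), a W ⇒ L
(5,2): the only move is to (3,2)(W), a W ⇒ L
(5,3): the only move is to (3,3)(W), a W ⇒ L
Every other cell has at least one move into one of the L cells above, so it is W.
(5,3): one of the L cells justified above, so L
(3,0): the move to (1,0) reaches an L cell, so W
(3,3): the move to (1,3) reaches an L cell, so W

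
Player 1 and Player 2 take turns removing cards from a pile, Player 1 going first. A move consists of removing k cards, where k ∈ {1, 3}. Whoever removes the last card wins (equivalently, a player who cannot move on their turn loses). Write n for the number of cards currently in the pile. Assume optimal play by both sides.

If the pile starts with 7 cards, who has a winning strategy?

Player 1 wins.

Classify positions by backward induction: terminal positions (no move available) are L. From any other position, the mover wins iff some move reaches an L.
n=0: no move → L
n=1: →0(L), so W
n=2: →1(W) only, which is W, so L
n=3: →2(L), so W
n=4: →3(W), 1(W) — all W, so L
n=5: →4(L), so W
n=6: →5(W), 3(W) — all W, so L
n=7: →6(L), so W
From 7 Player 1 can remove 1, leaving 6, reaching an L position.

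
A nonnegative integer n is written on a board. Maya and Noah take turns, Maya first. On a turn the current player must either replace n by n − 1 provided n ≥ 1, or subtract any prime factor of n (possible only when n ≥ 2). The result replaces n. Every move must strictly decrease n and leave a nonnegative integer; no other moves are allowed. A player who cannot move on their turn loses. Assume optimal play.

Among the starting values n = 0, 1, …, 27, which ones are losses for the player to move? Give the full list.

Work bottom-up. With no move the player to move loses. Otherwise the position is W if at least one move leads to an L position for the opponent, and L if every move leads to a W.
n=0: no move → L
n=1: W (go to 0, an L position)
n=2: W (go to 0, an L position)
n=3: W (go to 0, an L position)
n=4: L (options 2(W), 3(W) are all W)
n=5: W (go to 0, an L position)
n=6: W (go to 4, an L position)
n=7: W (go to 0, an L position)
n=8: L (options 6(W), 7(W) are all W)
n=9: W (go to 8, an L position)
n=10: W (go to 8, an L position)
n=11: W (go to 0, an L position)
n=12: L (options 9(W), 10(W), 11(W) are all W)
n=13: W (go to 0, an L position)
n=14: W (go to 12, an L position)
n=15: W (go to 12, an L position)
n=16: L (options 14(W), 15(W) are all W)
n=17: W (go to 0, an L position)
n=18: W (go to 16, an L position)
n=19: W (go to 0, an L position)
n=20: L (options 15(W), 18(W), 19(W) are all W)
n=21: W (go to 20, an L position)
n=22: W (go to 20, an L position)
n=23: W (go to 0, an L position)
n=24: L (options 21(W), 22(W), 23(W) are all W)
n=25: W (go to 20, an L position)
n=26: W (go to 24, an L position)
n=27: W (go to 24, an L position)
The losing starting values of n are exactly the entries labelled L in this table (7 of them).

0, 4, 8, 12, 16, 20, 24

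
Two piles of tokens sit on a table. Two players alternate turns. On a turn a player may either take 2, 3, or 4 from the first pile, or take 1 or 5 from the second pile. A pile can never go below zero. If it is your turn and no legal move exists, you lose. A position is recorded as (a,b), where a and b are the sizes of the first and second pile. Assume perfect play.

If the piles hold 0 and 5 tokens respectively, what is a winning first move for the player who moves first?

Positions with no move are L. A position that does have a move is losing for the player to move precisely when every available move leads to a winning position for the opponent. Fill in the labels:
No move ever increases a pile, so every position that can arise here has a ≤ 0 and b ≤ 5; it is enough to label the cells with 0 ≤ a ≤ 0 and 0 ≤ b ≤ 5.
Every move lowers a or b (never raises either), so fill the grid row by row in increasing a, and left to right within a row: each cell's successors are then already labelled.
      b=0  b=1  b=2  b=3  b=4  b=5
a=0:    L    W    L    W    L    W
Cells with no legal move (terminal, hence L): (0,0).
The remaining L cells, each justified by listing all of its moves:
(0,2): L (sole option (0,1)(W) is W)
(0,4): L (sole option (0,3)(W) is W)
Every other cell has at least one move into one of the L cells above, so it is W.
From (0,5), the L positions reachable in one move are: (0,4), (0,0). Any move reaching one of these is winning.

Move to (0,4).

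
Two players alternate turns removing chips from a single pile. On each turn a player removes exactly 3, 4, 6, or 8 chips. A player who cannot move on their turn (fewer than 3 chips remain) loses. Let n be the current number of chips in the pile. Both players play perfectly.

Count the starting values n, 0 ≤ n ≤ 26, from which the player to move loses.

Label each position W (a win for the player to move) or L (a loss). A position with no legal move is L; any other position is W exactly when some move reaches an L, and L when every move reaches a W.
n=0: no move → L
n=1: no move → L
n=2: no move → L
n=3: W (go to 0, an L position)
n=4: W (go to 1, an L position)
n=5: W (go to 2, an L position)
n=6: W (go to 2, an L position)
n=7: W (go to 1, an L position)
n=8: W (go to 2, an L position)
n=9: W (go to 1, an L position)
n=10: W (go to 2, an L position)
n=11: L (options 8(W), 7(W), 5(W), 3(W) are all W)
n=12: L (options 9(W), 8(W), 6(W), 4(W) are all W)
n=13: L (options 10(W), 9(W), 7(W), 5(W) are all W)
n=14: W (go to 11, an L position)
n=15: W (go to 12, an L position)
n=16: W (go to 13, an L position)
n=17: W (go to 13, an L position)
n=18: W (go to 12, an L position)
n=19: W (go to 13, an L position)
n=20: W (go to 12, an L position)
n=21: W (go to 13, an L position)
n=22: L (options 19(W), 18(W), 16(W), 14(W) are all W)
n=23: L (options 20(W), 19(W), 17(W), 15(W) are all W)
n=24: L (options 21(W), 20(W), 18(W), 16(W) are all W)
n=25: W (go to 22, an L position)
n=26: W (go to 23, an L position)
L entries with 0 ≤ n ≤ 26: n = 0, 1, 2, 11, 12, 13, 22, 23, 24; that makes 9.

9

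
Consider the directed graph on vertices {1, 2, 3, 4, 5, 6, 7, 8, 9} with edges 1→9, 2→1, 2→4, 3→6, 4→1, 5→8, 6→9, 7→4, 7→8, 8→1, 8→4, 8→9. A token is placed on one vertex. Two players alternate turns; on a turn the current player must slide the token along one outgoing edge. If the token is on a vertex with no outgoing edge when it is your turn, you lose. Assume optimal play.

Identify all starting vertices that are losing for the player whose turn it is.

3, 4, 5, 9

Compute win/loss labels from the base case upward. A position with no move is L. Any other position is W if it can reach an L in one move, else L.
Every edge goes from a vertex to one that appears earlier in the order 9, 1, 4, 8, 6, 3, 2, 7, 5, so processing vertices in that order labels each vertex after all of its successors.
9: no outgoing edge → L
1: →9(L), so W
4: →1(W) only, which is W, so L
8: →4(L), so W
6: →9(L), so W
3: →6(W) only, which is W, so L
2: →4(L), so W
7: →4(L), so W
5: →8(W) only, which is W, so L
The losing starting vertices are exactly the entries labelled L in this table (4 of them).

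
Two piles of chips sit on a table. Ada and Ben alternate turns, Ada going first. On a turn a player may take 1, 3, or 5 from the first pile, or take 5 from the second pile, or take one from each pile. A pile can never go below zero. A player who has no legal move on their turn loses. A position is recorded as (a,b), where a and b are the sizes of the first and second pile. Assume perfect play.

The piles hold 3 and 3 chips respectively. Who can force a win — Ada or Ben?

Classify positions by backward induction: terminal positions (no move available) are L. From any other position, the mover wins iff some move reaches an L.
No move ever increases a pile, so every position that can arise here has a ≤ 3 and b ≤ 3; it is enough to label the cells with 0 ≤ a ≤ 3 and 0 ≤ b ≤ 3.
Every move lowers a or b (never raises either), so fill the grid row by row in increasing a, and left to right within a row: each cell's successors are then already labelled.
      b=0  b=1  b=2  b=3
a=0:    L    L    L    L
a=1:    W    W    W    W
a=2:    L    L    L    L
a=3:    W    W    W    W
Cells with no legal move (terminal, hence L): (0,0), (0,1), (0,2), (0,3).
The remaining L cells, each justified by listing all of its moves:
(2,0): L (sole option (1,0)(W) is W)
(2,1): L (options (1,1)(W), (1,0)(W) are all W)
(2,2): L (options (1,2)(W), (1,1)(W) are all W)
(2,3): L (options (1,3)(W), (1,2)(W) are all W)
Every other cell has at least one move into one of the L cells above, so it is W.
From (3,3) Ada can move to (2,3), reaching an L position.

Ada wins.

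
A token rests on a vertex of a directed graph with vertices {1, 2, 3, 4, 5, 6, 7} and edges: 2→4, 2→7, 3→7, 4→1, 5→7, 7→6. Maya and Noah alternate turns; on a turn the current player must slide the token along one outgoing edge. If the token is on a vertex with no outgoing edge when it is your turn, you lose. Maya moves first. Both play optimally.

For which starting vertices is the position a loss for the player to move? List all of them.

1, 2, 3, 5, 6

Build the W/L table. Terminal = L. A non-terminal position is W if it has a move to some L; otherwise it is L.
Every edge goes from a vertex to one that appears earlier in the order 6, 1, 7, 4, 3, 2, 5, so processing vertices in that order labels each vertex after all of its successors.
6: no outgoing edge → L
1: no outgoing edge → L
7: →6(L), so W
4: →1(L), so W
3: →7(W) only, which is W, so L
2: →4(W), 7(W) — all W, so L
5: →7(W) only, which is W, so L
Reading off the rows marked L gives the requested list; there are 5 such vertices.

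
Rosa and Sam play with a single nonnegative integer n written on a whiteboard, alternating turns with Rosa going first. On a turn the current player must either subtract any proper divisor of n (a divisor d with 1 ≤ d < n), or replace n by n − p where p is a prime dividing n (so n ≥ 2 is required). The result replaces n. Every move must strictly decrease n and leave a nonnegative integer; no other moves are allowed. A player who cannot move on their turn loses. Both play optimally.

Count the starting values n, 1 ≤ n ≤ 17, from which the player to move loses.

4

Work bottom-up. With no move the player to move loses. Otherwise the position is W if at least one move leads to an L position for the opponent, and L if every move leads to a W.
n=0: no move → L
n=1: no move → L
n=2: can move to 0, which is L ⇒ W
n=3: can move to 0, which is L ⇒ W
n=4: moves to 2(W), 3(W); every one is W ⇒ L
n=5: can move to 0, which is L ⇒ W
n=6: can move to 4, which is L ⇒ W
n=7: can move to 0, which is L ⇒ W
n=8: can move to 4, which is L ⇒ W
n=9: moves to 6(W), 8(W); every one is W ⇒ L
n=10: can move to 9, which is L ⇒ W
n=11: can move to 0, which is L ⇒ W
n=12: can move to 9, which is L ⇒ W
n=13: can move to 0, which is L ⇒ W
n=14: moves to 7(W), 12(W), 13(W); every one is W ⇒ L
n=15: can move to 14, which is L ⇒ W
n=16: can move to 14, which is L ⇒ W
n=17: can move to 0, which is L ⇒ W
L entries with 1 ≤ n ≤ 17 (n=0 is outside the asked range and is not counted): n = 1, 4, 9, 14; that makes 4.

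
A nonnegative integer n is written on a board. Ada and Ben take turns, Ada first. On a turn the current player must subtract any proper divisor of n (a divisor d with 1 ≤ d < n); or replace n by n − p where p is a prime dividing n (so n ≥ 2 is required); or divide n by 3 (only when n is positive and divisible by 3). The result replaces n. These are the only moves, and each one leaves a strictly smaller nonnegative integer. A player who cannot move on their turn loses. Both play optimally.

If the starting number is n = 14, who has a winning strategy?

Ben wins.

Label each position W (a win for the player to move) or L (a loss). A position with no legal move is L; any other position is W exactly when some move reaches an L, and L when every move reaches a W.
n=0: no move → L
n=1: no move → L
n=2: →0(L), so W
n=3: →0(L), so W
n=4: →2(W), 3(W) — all W, so L
n=5: →0(L), so W
n=6: →4(L), so W
n=7: →0(L), so W
n=8: →4(L), so W
n=9: →3(W), 6(W), 8(W) — all W, so L
n=10: →9(L), so W
n=11: →0(L), so W
n=12: →4(L), so W
n=13: →0(L), so W
n=14: →7(W), 12(W), 13(W) — all W, so L
The starting position 14 is L: whatever Ada does, the opponent receives a W position.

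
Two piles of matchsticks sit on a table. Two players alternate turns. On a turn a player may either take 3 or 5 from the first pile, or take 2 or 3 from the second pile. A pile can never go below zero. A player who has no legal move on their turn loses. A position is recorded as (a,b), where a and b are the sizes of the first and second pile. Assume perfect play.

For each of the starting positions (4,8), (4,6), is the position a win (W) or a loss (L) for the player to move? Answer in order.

(4,8): L, (4,6): W

Work bottom-up. With no move the player to move loses. Otherwise the position is W if at least one move leads to an L position for the opponent, and L if every move leads to a W.
No move ever increases a pile, so every position that can arise here has a ≤ 4 and b ≤ 8; it is enough to label the cells with 0 ≤ a ≤ 4 and 0 ≤ b ≤ 8.
Every move lowers a or b (never raises either), so fill the grid row by row in increasing a, and left to right within a row: each cell's successors are then already labelled.
      b=0  b=1  b=2  b=3  b=4  b=5  b=6  b=7  b=8
a=0:    L    L    W    W    W    L    L    W    W
a=1:    L    L    W    W    W    L    L    W    W
a=2:    L    L    W    W    W    L    L    W    W
a=3:    W    W    L    L    W    W    W    L    L
a=4:    W    W    L    L    W    W    W    L    L
Cells with no legal move (terminal, hence L): (0,0), (0,1), (1,0), (1,1), (2,0), (2,1).
The remaining L cells, each justified by listing all of its moves:
(0,5): only reaches (0,3)(W), (0,2)(W), all W → L
(0,6): only reaches (0,4)(W), (0,3)(W), all W → L
(1,5): only reaches (1,3)(W), (1,2)(W), all W → L
(1,6): only reaches (1,4)(W), (1,3)(W), all W → L
(2,5): only reaches (2,3)(W), (2,2)(W), all W → L
(2,6): only reaches (2,4)(W), (2,3)(W), all W → L
(3,2): only reaches (0,2)(W), (3,0)(W), all W → L
(3,3): only reaches (0,3)(W), (3,1)(W), (3,0)(W), all W → L
(3,7): only reaches (0,7)(W), (3,5)(W), (3,4)(W), all W → L
(3,8): only reaches (0,8)(W), (3,6)(W), (3,5)(W), all W → L
(4,2): only reaches (1,2)(W), (4,0)(W), all W → L
(4,3): only reaches (1,3)(W), (4,1)(W), (4,0)(W), all W → L
(4,7): only reaches (1,7)(W), (4,5)(W), (4,4)(W), all W → L
(4,8): only reaches (1,8)(W), (4,6)(W), (4,5)(W), all W → L
Every other cell has at least one move into one of the L cells above, so it is W.
(4,8): one of the L cells justified above, so L
(4,6): the move to (1,6) reaches an L cell, so W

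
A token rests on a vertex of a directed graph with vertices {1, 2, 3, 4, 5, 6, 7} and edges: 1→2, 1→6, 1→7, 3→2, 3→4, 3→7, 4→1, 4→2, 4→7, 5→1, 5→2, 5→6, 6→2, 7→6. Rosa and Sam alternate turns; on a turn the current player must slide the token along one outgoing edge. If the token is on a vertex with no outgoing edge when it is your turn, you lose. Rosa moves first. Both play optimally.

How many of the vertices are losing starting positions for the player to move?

2

Use the standard recursion: the mover loses at a terminal position; elsewhere, the mover wins exactly when some move hands the opponent an L position.
Every edge goes from a vertex to one that appears earlier in the order 2, 6, 7, 1, 4, 5, 3, so processing vertices in that order labels each vertex after all of its successors.
2: no outgoing edge → L
6: can move to 2, which is L ⇒ W
7: the only move is to 6(W), a W ⇒ L
1: can move to 7, which is L ⇒ W
4: can move to 7, which is L ⇒ W
5: can move to 2, which is L ⇒ W
3: can move to 7, which is L ⇒ W
The L vertices are 2, 7; that is 2 in all.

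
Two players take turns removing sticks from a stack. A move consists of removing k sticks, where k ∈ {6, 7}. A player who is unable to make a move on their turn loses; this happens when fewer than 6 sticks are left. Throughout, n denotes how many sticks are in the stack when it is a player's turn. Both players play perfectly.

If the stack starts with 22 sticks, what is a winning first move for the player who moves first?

Remove 6, leaving 16.

Label each position W (a win for the player to move) or L (a loss). A position with no legal move is L; any other position is W exactly when some move reaches an L, and L when every move reaches a W.
n=0: no move → L
n=1: no move → L
n=2: no move → L
n=3: no move → L
n=4: no move → L
n=5: no move → L
n=6: W (go to 0, an L position)
n=7: W (go to 1, an L position)
n=8: W (go to 2, an L position)
n=9: W (go to 3, an L position)
n=10: W (go to 4, an L position)
n=11: W (go to 5, an L position)
n=12: W (go to 5, an L position)
n=13: L (options 7(W), 6(W) are all W)
n=14: L (options 8(W), 7(W) are all W)
n=15: L (options 9(W), 8(W) are all W)
n=16: L (options 10(W), 9(W) are all W)
n=17: L (options 11(W), 10(W) are all W)
n=18: L (options 12(W), 11(W) are all W)
n=19: W (go to 13, an L position)
n=20: W (go to 14, an L position)
n=21: W (go to 15, an L position)
n=22: W (go to 16, an L position)
From 22, the L positions reachable in one move are: 16, 15. Any move reaching one of these is winning.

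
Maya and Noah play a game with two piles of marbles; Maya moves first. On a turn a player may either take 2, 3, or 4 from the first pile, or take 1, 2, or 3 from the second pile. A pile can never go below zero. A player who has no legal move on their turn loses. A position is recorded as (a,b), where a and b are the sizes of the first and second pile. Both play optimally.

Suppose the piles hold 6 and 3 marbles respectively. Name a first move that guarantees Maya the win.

Compute win/loss labels from the base case upward. A position with no move is L. Any other position is W if it can reach an L in one move, else L.
No move ever increases a pile, so every position that can arise here has a ≤ 6 and b ≤ 3; it is enough to label the cells with 0 ≤ a ≤ 6 and 0 ≤ b ≤ 3.
Every move lowers a or b (never raises either), so fill the grid row by row in increasing a, and left to right within a row: each cell's successors are then already labelled.
      b=0  b=1  b=2  b=3
a=0:    L    W    W    W
a=1:    L    W    W    W
a=2:    W    L    W    W
a=3:    W    L    W    W
a=4:    W    W    L    W
a=5:    W    W    L    W
a=6:    L    W    W    W
Cells with no legal move (terminal, hence L): (0,0), (1,0).
The remaining L cells, each justified by listing all of its moves:
(2,1): L (options (0,1)(W), (2,0)(W) are all W)
(3,1): L (options (1,1)(W), (0,1)(W), (3,0)(W) are all W)
(4,2): L (options (2,2)(W), (1,2)(W), (0,2)(W), (4,1)(W), (4,0)(W) are all W)
(5,2): L (options (3,2)(W), (2,2)(W), (1,2)(W), (5,1)(W), (5,0)(W) are all W)
(6,0): L (options (4,0)(W), (3,0)(W), (2,0)(W) are all W)
Every other cell has at least one move into one of the L cells above, so it is W.
From (6,3), the L positions reachable in one move are: (6,0).

Move to (6,0).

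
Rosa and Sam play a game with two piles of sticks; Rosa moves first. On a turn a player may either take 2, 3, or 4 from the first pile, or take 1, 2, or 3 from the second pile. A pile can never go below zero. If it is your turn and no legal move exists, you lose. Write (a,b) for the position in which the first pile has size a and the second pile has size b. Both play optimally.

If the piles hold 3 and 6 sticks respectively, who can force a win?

Label each position W (a win for the player to move) or L (a loss). A position with no legal move is L; any other position is W exactly when some move reaches an L, and L when every move reaches a W.
No move ever increases a pile, so every position that can arise here has a ≤ 3 and b ≤ 6; it is enough to label the cells with 0 ≤ a ≤ 3 and 0 ≤ b ≤ 6.
Every move lowers a or b (never raises either), so fill the grid row by row in increasing a, and left to right within a row: each cell's successors are then already labelled.
      b=0  b=1  b=2  b=3  b=4  b=5  b=6
a=0:    L    W    W    W    L    W    W
a=1:    L    W    W    W    L    W    W
a=2:    W    L    W    W    W    L    W
a=3:    W    L    W    W    W    L    W
Cells with no legal move (terminal, hence L): (0,0), (1,0).
The remaining L cells, each justified by listing all of its moves:
(0,4): →(0,3)(W), (0,2)(W), (0,1)(W) — all W, so L
(1,4): →(1,3)(W), (1,2)(W), (1,1)(W) — all W, so L
(2,1): →(0,1)(W), (2,0)(W) — all W, so L
(2,5): →(0,5)(W), (2,4)(W), (2,3)(W), (2,2)(W) — all W, so L
(3,1): →(1,1)(W), (0,1)(W), (3,0)(W) — all W, so L
(3,5): →(1,5)(W), (0,5)(W), (3,4)(W), (3,3)(W), (3,2)(W) — all W, so L
Every other cell has at least one move into one of the L cells above, so it is W.
The starting position (3,6) is W: Rosa should move to (3,5), handing over an L position.

Rosa wins.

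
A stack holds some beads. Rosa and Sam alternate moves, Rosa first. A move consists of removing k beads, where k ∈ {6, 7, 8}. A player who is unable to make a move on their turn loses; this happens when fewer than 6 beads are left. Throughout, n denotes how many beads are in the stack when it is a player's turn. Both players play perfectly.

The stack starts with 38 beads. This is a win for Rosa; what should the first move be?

Label each position W (a win for the player to move) or L (a loss). A position with no legal move is L; any other position is W exactly when some move reaches an L, and L when every move reaches a W.
n=0: no move → L
n=1: no move → L
n=2: no move → L
n=3: no move → L
n=4: no move → L
n=5: no move → L
n=6: →0(L), so W
n=7: →1(L), so W
n=8: →2(L), so W
n=9: →3(L), so W
n=10: →4(L), so W
n=11: →5(L), so W
n=12: →5(L), so W
n=13: →5(L), so W
n=14: →8(W), 7(W), 6(W) — all W, so L
n=15: →9(W), 8(W), 7(W) — all W, so L
n=16: →10(W), 9(W), 8(W) — all W, so L
n=17: →11(W), 10(W), 9(W) — all W, so L
n=18: →12(W), 11(W), 10(W) — all W, so L
n=19: →13(W), 12(W), 11(W) — all W, so L
n=20: →14(L), so W
n=21: →15(L), so W
n=22: →16(L), so W
n=23: →17(L), so W
n=24: →18(L), so W
n=25: →19(L), so W
n=26: →19(L), so W
n=27: →19(L), so W
n=28: →22(W), 21(W), 20(W) — all W, so L
n=29: →23(W), 22(W), 21(W) — all W, so L
n=30: →24(W), 23(W), 22(W) — all W, so L
n=31: →25(W), 24(W), 23(W) — all W, so L
n=32: →26(W), 25(W), 24(W) — all W, so L
n=33: →27(W), 26(W), 25(W) — all W, so L
n=34: →28(L), so W
n=35: →29(L), so W
n=36: →30(L), so W
n=37: →31(L), so W
n=38: →32(L), so W
From 38, the L positions reachable in one move are: 32, 31, 30. Any move reaching one of these is winning.

Remove 6, leaving 32.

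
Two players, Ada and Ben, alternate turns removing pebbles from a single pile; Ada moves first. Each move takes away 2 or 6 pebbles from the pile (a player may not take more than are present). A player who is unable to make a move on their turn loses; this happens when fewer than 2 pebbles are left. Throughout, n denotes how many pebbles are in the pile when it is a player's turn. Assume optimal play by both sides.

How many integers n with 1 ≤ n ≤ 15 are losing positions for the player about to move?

Positions with no move are L. A position that does have a move is losing for the player to move precisely when every available move leads to a winning position for the opponent. Fill in the labels:
n=0: no move → L
n=1: no move → L
n=2: W (go to 0, an L position)
n=3: W (go to 1, an L position)
n=4: L (sole option 2(W) is W)
n=5: L (sole option 3(W) is W)
n=6: W (go to 4, an L position)
n=7: W (go to 5, an L position)
n=8: L (options 6(W), 2(W) are all W)
n=9: L (options 7(W), 3(W) are all W)
n=10: W (go to 8, an L position)
n=11: W (go to 9, an L position)
n=12: L (options 10(W), 6(W) are all W)
n=13: L (options 11(W), 7(W) are all W)
n=14: W (go to 12, an L position)
n=15: W (go to 13, an L position)
L entries with 1 ≤ n ≤ 15 (n=0 is outside the asked range and is not counted): n = 1, 4, 5, 8, 9, 12, 13; that makes 7.

7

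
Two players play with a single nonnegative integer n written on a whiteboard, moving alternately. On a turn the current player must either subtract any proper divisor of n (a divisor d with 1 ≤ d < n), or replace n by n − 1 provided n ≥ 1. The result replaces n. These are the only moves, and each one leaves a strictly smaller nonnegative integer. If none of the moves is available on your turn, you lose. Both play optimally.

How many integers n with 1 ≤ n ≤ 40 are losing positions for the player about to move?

19

Positions with no move are L. A position that does have a move is losing for the player to move precisely when every available move leads to a winning position for the opponent. Fill in the labels:
n=0: no move → L
n=1: →0(L), so W
n=2: →1(W) only, which is W, so L
n=3: →2(L), so W
n=4: →2(L), so W
n=5: →4(W) only, which is W, so L
n=6: →5(L), so W
n=7: →6(W) only, which is W, so L
n=8: →7(L), so W
n=9: →6(W), 8(W) — all W, so L
n=10: →5(L), so W
n=11: →10(W) only, which is W, so L
n=12: →9(L), so W
n=13: →12(W) only, which is W, so L
n=14: →7(L), so W
n=15: →10(W), 12(W), 14(W) — all W, so L
n=16: →15(L), so W
n=17: →16(W) only, which is W, so L
n=18: →9(L), so W
n=19: →18(W) only, which is W, so L
n=20: →15(L), so W
n=21: →14(W), 18(W), 20(W) — all W, so L
n=22: →11(L), so W
n=23: →22(W) only, which is W, so L
n=24: →21(L), so W
n=25: →20(W), 24(W) — all W, so L
n=26: →13(L), so W
n=27: →18(W), 24(W), 26(W) — all W, so L
n=28: →21(L), so W
n=29: →28(W) only, which is W, so L
n=30: →15(L), so W
n=31: →30(W) only, which is W, so L
n=32: →31(L), so W
n=33: →22(W), 30(W), 32(W) — all W, so L
n=34: →17(L), so W
n=35: →28(W), 30(W), 34(W) — all W, so L
n=36: →27(L), so W
n=37: →36(W) only, which is W, so L
n=38: →19(L), so W
n=39: →26(W), 36(W), 38(W) — all W, so L
n=40: →35(L), so W
L entries with 1 ≤ n ≤ 40 (n=0 is outside the asked range and is not counted): n = 2, 5, 7, 9, 11, 13, 15, 17, 19, 21, 23, 25, 27, 29, 31, 33, 35, 37, 39; that makes 19.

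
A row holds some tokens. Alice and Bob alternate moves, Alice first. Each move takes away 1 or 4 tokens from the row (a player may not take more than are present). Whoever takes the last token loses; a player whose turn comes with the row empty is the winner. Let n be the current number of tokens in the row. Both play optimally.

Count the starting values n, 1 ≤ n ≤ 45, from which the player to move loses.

18

Label each position W (a win for the player to move) or L (a loss). A position with no legal move is W; any other position is W exactly when some move reaches an L, and L when every move reaches a W.
n=0: no move; the opponent has just taken the last token and therefore loses → W
n=1: →0(W) only, which is W, so L
n=2: →1(L), so W
n=3: →2(W) only, which is W, so L
n=4: →3(L), so W
n=5: →1(L), so W
n=6: →5(W), 2(W) — all W, so L
n=7: →6(L), so W
n=8: →7(W), 4(W) — all W, so L
n=9: →8(L), so W
n=10: →6(L), so W
n=11: →10(W), 7(W) — all W, so L
n=12: →11(L), so W
n=13: →12(W), 9(W) — all W, so L
n=14: →13(L), so W
n=15: →11(L), so W
n=16: →15(W), 12(W) — all W, so L
n=17: →16(L), so W
n=18: →17(W), 14(W) — all W, so L
n=19: →18(L), so W
n=20: →16(L), so W
n=21: →20(W), 17(W) — all W, so L
n=22: →21(L), so W
n=23: →22(W), 19(W) — all W, so L
n=24: →23(L), so W
n=25: →21(L), so W
n=26: →25(W), 22(W) — all W, so L
n=27: →26(L), so W
n=28: →27(W), 24(W) — all W, so L
n=29: →28(L), so W
n=30: →26(L), so W
n=31: →30(W), 27(W) — all W, so L
n=32: →31(L), so W
n=33: →32(W), 29(W) — all W, so L
n=34: →33(L), so W
n=35: →31(L), so W
n=36: →35(W), 32(W) — all W, so L
n=37: →36(L), so W
n=38: →37(W), 34(W) — all W, so L
n=39: →38(L), so W
n=40: →36(L), so W
n=41: →40(W), 37(W) — all W, so L
n=42: →41(L), so W
n=43: →42(W), 39(W) — all W, so L
n=44: →43(L), so W
n=45: →41(L), so W
L entries with 1 ≤ n ≤ 45 (the range starts at n=1): n = 1, 3, 6, 8, 11, 13, 16, 18, 21, 23, 26, 28, 31, 33, 36, 38, 41, 43; that makes 18.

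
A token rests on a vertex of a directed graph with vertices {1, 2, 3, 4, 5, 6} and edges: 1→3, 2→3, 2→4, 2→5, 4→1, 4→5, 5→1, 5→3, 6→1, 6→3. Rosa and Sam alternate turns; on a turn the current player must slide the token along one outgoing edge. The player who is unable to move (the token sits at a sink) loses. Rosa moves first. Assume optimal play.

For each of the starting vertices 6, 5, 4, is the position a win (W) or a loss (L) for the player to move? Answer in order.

Use the standard recursion: the mover loses at a terminal position; elsewhere, the mover wins exactly when some move hands the opponent an L position.
Every edge goes from a vertex to one that appears earlier in the order 3, 1, 6, 5, 4, 2, so processing vertices in that order labels each vertex after all of its successors.
3: no outgoing edge → L
1: W (go to 3, an L position)
6: W (go to 3, an L position)
5: W (go to 3, an L position)
4: L (options 5(W), 1(W) are all W)
2: W (go to 4, an L position)

6: W, 5: W, 4: L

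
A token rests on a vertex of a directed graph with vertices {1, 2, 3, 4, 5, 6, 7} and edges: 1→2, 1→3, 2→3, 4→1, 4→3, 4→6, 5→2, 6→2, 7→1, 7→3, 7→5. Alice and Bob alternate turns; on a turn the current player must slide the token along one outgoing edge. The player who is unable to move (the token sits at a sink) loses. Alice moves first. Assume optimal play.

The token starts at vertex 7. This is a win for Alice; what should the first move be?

Move to 5.

Build the W/L table. Terminal = L. A non-terminal position is W if it has a move to some L; otherwise it is L.
Every edge goes from a vertex to one that appears earlier in the order 3, 2, 6, 1, 5, 7, 4, so processing vertices in that order labels each vertex after all of its successors.
3: no outgoing edge → L
2: reaches L-position 3 → W
6: only reaches 2(W), which is W → L
1: reaches L-position 3 → W
5: only reaches 2(W), which is W → L
7: reaches L-position 5 → W
4: reaches L-position 6 → W
From 7, the L positions reachable in one move are: 5, 3. Any move reaching one of these is winning.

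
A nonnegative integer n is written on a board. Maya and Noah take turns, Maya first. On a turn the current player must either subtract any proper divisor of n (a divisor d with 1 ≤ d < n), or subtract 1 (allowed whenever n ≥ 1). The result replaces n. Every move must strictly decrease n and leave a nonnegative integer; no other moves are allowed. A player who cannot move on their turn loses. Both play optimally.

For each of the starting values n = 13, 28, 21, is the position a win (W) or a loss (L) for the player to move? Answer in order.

13: L, 28: W, 21: L

Compute win/loss labels from the base case upward. A position with no move is L. Any other position is W if it can reach an L in one move, else L.
n=0: no move → L
n=1: reaches L-position 0 → W
n=2: only reaches 1(W), which is W → L
n=3: reaches L-position 2 → W
n=4: reaches L-position 2 → W
n=5: only reaches 4(W), which is W → L
n=6: reaches L-position 5 → W
n=7: only reaches 6(W), which is W → L
n=8: reaches L-position 7 → W
n=9: only reaches 6(W), 8(W), all W → L
n=10: reaches L-position 5 → W
n=11: only reaches 10(W), which is W → L
n=12: reaches L-position 9 → W
n=13: only reaches 12(W), which is W → L
n=14: reaches L-position 7 → W
n=15: only reaches 10(W), 12(W), 14(W), all W → L
n=16: reaches L-position 15 → W
n=17: only reaches 16(W), which is W → L
n=18: reaches L-position 9 → W
n=19: only reaches 18(W), which is W → L
n=20: reaches L-position 15 → W
n=21: only reaches 14(W), 18(W), 20(W), all W → L
n=22: reaches L-position 11 → W
n=23: only reaches 22(W), which is W → L
n=24: reaches L-position 21 → W
n=25: only reaches 20(W), 24(W), all W → L
n=26: reaches L-position 13 → W
n=27: only reaches 18(W), 24(W), 26(W), all W → L
n=28: reaches L-position 21 → W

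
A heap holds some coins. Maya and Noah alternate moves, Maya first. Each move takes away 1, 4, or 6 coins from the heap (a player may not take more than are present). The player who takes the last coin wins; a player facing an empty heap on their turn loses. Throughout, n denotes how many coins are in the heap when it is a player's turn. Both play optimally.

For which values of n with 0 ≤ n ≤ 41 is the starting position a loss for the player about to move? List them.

0, 2, 5, 7, 10, 12, 15, 17, 20, 22, 25, 27, 30, 32, 35, 37, 40

Compute win/loss labels from the base case upward. A position with no move is L. Any other position is W if it can reach an L in one move, else L.
n=0: no move → L
n=1: reaches L-position 0 → W
n=2: only reaches 1(W), which is W → L
n=3: reaches L-position 2 → W
n=4: reaches L-position 0 → W
n=5: only reaches 4(W), 1(W), all W → L
n=6: reaches L-position 5 → W
n=7: only reaches 6(W), 3(W), 1(W), all W → L
n=8: reaches L-position 7 → W
n=9: reaches L-position 5 → W
n=10: only reaches 9(W), 6(W), 4(W), all W → L
n=11: reaches L-position 10 → W
n=12: only reaches 11(W), 8(W), 6(W), all W → L
n=13: reaches L-position 12 → W
n=14: reaches L-position 10 → W
n=15: only reaches 14(W), 11(W), 9(W), all W → L
n=16: reaches L-position 15 → W
n=17: only reaches 16(W), 13(W), 11(W), all W → L
n=18: reaches L-position 17 → W
n=19: reaches L-position 15 → W
n=20: only reaches 19(W), 16(W), 14(W), all W → L
n=21: reaches L-position 20 → W
n=22: only reaches 21(W), 18(W), 16(W), all W → L
n=23: reaches L-position 22 → W
n=24: reaches L-position 20 → W
n=25: only reaches 24(W), 21(W), 19(W), all W → L
n=26: reaches L-position 25 → W
n=27: only reaches 26(W), 23(W), 21(W), all W → L
n=28: reaches L-position 27 → W
n=29: reaches L-position 25 → W
n=30: only reaches 29(W), 26(W), 24(W), all W → L
n=31: reaches L-position 30 → W
n=32: only reaches 31(W), 28(W), 26(W), all W → L
n=33: reaches L-position 32 → W
n=34: reaches L-position 30 → W
n=35: only reaches 34(W), 31(W), 29(W), all W → L
n=36: reaches L-position 35 → W
n=37: only reaches 36(W), 33(W), 31(W), all W → L
n=38: reaches L-position 37 → W
n=39: reaches L-position 35 → W
n=40: only reaches 39(W), 36(W), 34(W), all W → L
n=41: reaches L-position 40 → W
Reading off the rows marked L gives the requested list; there are 17 such values of n.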